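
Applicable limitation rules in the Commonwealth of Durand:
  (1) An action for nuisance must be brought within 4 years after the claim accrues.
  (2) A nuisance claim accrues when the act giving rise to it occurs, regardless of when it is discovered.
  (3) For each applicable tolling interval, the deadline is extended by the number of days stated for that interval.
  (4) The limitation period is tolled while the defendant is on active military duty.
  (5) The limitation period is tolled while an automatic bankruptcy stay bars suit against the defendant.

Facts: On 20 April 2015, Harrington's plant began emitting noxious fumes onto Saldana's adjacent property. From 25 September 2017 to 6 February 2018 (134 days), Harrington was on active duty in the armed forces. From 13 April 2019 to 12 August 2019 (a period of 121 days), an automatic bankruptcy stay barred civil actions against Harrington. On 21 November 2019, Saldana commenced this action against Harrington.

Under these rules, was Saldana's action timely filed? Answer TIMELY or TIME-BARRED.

TIMELY

The claim accrued on 20 April 2015, when the wrongful act occurred.
Adding the 4 years base period to 20 April 2015 gives a deadline of 20 April 2019, before any tolling.
Because the defendant's active military service ran from 25 September 2017 to 6 February 2018, the deadline is extended by 134 days to 1 September 2019.
Because the automatic bankruptcy stay ran from 13 April 2019 to 12 August 2019, the deadline is extended by 121 days to 31 December 2019.
Saldana filed on 21 November 2019, before the 31 December 2019 deadline, so the action is timely.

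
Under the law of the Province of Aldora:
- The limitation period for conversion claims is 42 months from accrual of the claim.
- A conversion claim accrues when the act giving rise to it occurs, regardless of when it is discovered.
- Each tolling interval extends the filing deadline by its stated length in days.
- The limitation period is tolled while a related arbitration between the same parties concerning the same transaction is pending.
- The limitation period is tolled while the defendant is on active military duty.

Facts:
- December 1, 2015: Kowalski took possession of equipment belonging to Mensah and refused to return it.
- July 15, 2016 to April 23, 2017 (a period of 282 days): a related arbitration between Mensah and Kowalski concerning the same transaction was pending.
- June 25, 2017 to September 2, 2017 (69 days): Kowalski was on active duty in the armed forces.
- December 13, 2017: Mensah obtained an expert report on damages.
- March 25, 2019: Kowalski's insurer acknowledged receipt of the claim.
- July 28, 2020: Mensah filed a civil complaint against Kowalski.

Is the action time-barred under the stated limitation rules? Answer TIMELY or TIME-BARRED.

TIME-BARRED

The claim accrued on December 1, 2015, when the wrongful act occurred.
Adding the 42 months base period to December 1, 2015 gives a deadline of June 1, 2019, before any tolling.
Because the pending related arbitration ran from July 15, 2016 to April 23, 2017, the deadline is extended by 282 days to March 9, 2020.
The defendant's active military service from June 25, 2017 to September 2, 2017 tolled the period for 69 days, extending the deadline to May 17, 2020.
None of the other events listed affects the running of the period under the stated rules.
Filing on July 28, 2020 missed the May 17, 2020 deadline — the action is time-barred.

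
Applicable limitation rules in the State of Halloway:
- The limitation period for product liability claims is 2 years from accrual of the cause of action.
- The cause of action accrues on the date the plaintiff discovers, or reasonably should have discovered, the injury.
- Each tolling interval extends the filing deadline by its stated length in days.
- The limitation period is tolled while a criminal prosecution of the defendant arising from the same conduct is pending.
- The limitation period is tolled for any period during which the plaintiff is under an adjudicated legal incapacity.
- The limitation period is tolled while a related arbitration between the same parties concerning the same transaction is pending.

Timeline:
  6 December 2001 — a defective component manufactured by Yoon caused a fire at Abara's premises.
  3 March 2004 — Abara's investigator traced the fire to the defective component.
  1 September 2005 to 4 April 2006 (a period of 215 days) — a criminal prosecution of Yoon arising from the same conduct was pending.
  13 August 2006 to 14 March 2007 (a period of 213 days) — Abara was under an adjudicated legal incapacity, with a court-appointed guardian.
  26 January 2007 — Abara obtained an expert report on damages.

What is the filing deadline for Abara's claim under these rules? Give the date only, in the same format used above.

5 May 2007

Under the discovery rule, the claim accrued on 3 March 2004, when Abara discovered the injury — not on the 6 December 2001 date of the underlying act.
The untolled deadline — 2 years after 3 March 2004 — is 3 March 2006.
The period was tolled for 215 days by the pending criminal prosecution (1 September 2005 to 4 April 2006), pushing the deadline to 4 October 2006.
The plaintiff's legal incapacity from 13 August 2006 to 14 March 2007 tolled the period for 213 days, extending the deadline to 5 May 2007.
None of the other events listed affects the running of the period under the stated rules.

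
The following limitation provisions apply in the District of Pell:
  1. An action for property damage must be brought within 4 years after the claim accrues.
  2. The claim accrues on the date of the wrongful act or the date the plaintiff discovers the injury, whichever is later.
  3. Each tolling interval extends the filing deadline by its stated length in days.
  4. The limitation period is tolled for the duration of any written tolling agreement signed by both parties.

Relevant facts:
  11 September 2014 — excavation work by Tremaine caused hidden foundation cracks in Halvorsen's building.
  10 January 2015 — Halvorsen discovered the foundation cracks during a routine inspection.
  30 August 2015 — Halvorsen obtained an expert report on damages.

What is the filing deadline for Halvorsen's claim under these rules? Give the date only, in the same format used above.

10 January 2019

Because discovery on 10 January 2015 post-dates the 11 September 2014 act, accrual under the later-of rule falls on 10 January 2015.
4 years from 10 January 2015 is 10 January 2019.
The other events in the timeline have no effect on the limitation period under the stated rules.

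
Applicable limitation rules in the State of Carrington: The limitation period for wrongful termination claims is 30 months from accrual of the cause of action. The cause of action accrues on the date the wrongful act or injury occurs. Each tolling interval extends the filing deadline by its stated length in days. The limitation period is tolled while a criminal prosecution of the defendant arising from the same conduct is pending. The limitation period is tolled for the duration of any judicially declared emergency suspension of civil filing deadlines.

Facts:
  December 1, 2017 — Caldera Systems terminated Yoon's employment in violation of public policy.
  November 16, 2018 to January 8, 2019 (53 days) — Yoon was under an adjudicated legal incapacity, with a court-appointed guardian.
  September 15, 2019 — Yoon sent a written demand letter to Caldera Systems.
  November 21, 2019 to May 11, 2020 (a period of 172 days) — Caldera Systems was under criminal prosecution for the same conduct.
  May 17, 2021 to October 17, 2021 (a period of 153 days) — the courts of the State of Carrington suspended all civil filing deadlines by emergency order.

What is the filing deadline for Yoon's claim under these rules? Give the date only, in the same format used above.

November 20, 2020

The limitation period began to run on December 1, 2017.
30 months from December 1, 2017 is June 1, 2020.
Because the pending criminal prosecution ran from November 21, 2019 to May 11, 2020, the deadline is extended by 172 days to November 20, 2020.
The emergency suspension of filing deadlines starting May 17, 2021 came too late — the period had run on November 20, 2020 — and so does not extend the deadline.
Although the plaintiff's incapacity ran from November 16, 2018 to January 8, 2019, the stated rules do not make that a tolling event, so it is disregarded.
None of the other events listed affects the running of the period under the stated rules.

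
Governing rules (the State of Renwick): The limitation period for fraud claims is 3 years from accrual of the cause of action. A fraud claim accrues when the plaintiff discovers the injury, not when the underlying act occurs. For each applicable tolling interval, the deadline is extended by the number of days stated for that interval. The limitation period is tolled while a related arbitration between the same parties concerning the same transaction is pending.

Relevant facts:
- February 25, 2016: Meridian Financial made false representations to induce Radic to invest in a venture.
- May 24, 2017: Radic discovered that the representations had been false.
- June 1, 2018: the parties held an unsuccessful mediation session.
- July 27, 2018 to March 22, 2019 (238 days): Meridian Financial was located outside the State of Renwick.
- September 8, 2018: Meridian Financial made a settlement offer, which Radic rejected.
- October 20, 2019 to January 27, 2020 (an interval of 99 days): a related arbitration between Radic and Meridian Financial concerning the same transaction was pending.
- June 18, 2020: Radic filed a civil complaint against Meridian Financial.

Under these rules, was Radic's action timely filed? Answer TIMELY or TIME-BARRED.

TIMELY

The claim did not accrue until Radic discovered the injury on May 24, 2017; the February 25, 2016 act date does not start the clock under the stated rule.
The untolled deadline — 3 years after May 24, 2017 — is May 24, 2020.
The pending related arbitration from October 20, 2019 to January 27, 2020 tolled the period for 99 days, extending the deadline to August 31, 2020.
Although the defendant's absence ran from July 27, 2018 to March 22, 2019, the stated rules do not make that a tolling event, so it is disregarded.
None of the other events listed affects the running of the period under the stated rules.
The June 18, 2020 filing precedes the August 31, 2020 deadline; the claim is timely.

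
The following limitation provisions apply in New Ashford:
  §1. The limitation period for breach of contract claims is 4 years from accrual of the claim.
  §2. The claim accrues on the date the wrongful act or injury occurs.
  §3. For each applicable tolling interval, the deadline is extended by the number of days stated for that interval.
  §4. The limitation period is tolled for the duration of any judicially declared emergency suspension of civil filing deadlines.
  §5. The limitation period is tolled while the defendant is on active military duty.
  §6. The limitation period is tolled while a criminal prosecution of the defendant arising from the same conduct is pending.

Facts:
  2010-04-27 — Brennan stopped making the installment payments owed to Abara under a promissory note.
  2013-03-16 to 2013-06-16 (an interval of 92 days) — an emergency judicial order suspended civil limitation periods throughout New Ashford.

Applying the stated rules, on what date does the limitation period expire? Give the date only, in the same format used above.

The claim accrued on 2010-04-27, the date of the act.
4 years from 2010-04-27 is 2014-04-27.
Because the emergency suspension of filing deadlines ran from 2013-03-16 to 2013-06-16, the deadline is extended by 92 days to 2014-07-28.

2014-07-28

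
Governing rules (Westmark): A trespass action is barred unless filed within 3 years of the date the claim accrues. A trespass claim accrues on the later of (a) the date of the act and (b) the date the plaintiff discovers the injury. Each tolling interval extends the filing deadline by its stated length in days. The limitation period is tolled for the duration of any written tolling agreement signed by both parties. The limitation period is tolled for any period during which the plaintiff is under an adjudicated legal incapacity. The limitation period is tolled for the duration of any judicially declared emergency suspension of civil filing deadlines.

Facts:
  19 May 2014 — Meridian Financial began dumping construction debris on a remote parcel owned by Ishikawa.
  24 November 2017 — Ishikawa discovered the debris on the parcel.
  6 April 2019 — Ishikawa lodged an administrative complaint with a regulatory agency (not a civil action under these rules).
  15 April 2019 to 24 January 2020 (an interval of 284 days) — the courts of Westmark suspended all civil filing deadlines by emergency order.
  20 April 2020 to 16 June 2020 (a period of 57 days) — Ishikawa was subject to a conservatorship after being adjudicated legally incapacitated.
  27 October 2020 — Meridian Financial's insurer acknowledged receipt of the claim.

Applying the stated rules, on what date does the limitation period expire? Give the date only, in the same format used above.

31 October 2021

Because discovery on 24 November 2017 post-dates the 19 May 2014 act, accrual under the later-of rule falls on 24 November 2017.
Adding the 3 years base period to 24 November 2017 gives a deadline of 24 November 2020, before any tolling.
The period was tolled for 284 days by the emergency suspension of filing deadlines (15 April 2019 to 24 January 2020), pushing the deadline to 4 September 2021.
Because the plaintiff's legal incapacity ran from 20 April 2020 to 16 June 2020, the deadline is extended by 57 days to 31 October 2021.
Nothing else in the chronology tolls or restarts the period.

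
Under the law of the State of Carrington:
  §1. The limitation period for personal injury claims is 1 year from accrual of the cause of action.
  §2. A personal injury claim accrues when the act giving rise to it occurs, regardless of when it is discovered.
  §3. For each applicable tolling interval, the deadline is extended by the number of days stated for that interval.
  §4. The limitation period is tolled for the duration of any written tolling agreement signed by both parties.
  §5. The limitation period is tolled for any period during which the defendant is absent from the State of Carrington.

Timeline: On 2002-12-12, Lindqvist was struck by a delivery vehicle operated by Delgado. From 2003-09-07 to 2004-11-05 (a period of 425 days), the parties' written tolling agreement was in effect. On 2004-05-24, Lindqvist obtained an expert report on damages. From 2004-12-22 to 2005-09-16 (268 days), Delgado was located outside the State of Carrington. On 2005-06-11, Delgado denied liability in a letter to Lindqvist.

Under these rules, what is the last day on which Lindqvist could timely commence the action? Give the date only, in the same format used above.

2005-11-04

The limitation period began to run on 2002-12-12.
1 year from 2002-12-12 is 2003-12-12.
Because the written tolling agreement ran from 2003-09-07 to 2004-11-05, the deadline is extended by 425 days to 2005-02-09.
The defendant's absence from the jurisdiction from 2004-12-22 to 2005-09-16 tolled the period for 268 days, extending the deadline to 2005-11-04.
None of the other events listed affects the running of the period under the stated rules.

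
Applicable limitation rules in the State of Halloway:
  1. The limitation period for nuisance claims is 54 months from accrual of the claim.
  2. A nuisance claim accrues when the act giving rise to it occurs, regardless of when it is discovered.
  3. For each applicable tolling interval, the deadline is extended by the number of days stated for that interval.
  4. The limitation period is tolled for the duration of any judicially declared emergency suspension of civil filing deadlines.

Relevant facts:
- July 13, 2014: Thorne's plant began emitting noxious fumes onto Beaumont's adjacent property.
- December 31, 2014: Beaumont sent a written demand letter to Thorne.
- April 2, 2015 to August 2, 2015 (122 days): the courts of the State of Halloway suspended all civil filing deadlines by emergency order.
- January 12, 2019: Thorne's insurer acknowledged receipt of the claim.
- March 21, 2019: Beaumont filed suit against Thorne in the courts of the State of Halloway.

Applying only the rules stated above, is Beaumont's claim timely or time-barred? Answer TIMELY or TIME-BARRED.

The limitation period began to run on July 13, 2014.
Adding the 54 months base period to July 13, 2014 gives a deadline of January 13, 2019, before any tolling.
The emergency suspension of filing deadlines from April 2, 2015 to August 2, 2015 tolled the period for 122 days, extending the deadline to May 15, 2019.
The other events in the timeline have no effect on the limitation period under the stated rules.
Filing on March 21, 2019 beat the May 15, 2019 deadline — the action is timely.

TIMELY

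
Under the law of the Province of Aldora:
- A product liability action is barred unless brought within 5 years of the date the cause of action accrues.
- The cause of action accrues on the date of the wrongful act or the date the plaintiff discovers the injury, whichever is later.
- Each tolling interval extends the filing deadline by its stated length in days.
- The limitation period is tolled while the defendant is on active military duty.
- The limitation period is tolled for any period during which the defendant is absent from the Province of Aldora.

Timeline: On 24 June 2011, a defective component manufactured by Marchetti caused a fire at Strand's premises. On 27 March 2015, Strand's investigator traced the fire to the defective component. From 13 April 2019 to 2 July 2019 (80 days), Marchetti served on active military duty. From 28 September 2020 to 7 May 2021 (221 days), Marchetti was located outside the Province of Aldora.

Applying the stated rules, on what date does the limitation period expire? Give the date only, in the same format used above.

15 June 2020

Taking the later of the act (24 June 2011) and discovery (27 March 2015), the claim accrued on 27 March 2015.
The untolled deadline — 5 years after 27 March 2015 — is 27 March 2020.
Because the defendant's active military service ran from 13 April 2019 to 2 July 2019, the deadline is extended by 80 days to 15 June 2020.
The defendant's absence from the jurisdiction from 28 September 2020 to 7 May 2021 began after the period had already run on 15 June 2020, so it has no tolling effect.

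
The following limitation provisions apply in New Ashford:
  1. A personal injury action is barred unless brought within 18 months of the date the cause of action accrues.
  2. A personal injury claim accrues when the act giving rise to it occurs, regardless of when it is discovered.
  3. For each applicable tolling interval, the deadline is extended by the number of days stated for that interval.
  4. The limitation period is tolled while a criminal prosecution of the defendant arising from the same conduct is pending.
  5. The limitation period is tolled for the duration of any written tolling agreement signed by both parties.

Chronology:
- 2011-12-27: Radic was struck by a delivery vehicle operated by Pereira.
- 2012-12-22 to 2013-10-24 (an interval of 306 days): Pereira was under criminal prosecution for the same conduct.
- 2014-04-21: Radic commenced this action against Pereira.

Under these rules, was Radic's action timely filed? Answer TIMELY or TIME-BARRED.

The cause of action accrued on 2011-12-27, the date of the act.
The untolled deadline — 18 months after 2011-12-27 — is 2013-06-27.
The pending criminal prosecution from 2012-12-22 to 2013-10-24 tolled the period for 306 days, extending the deadline to 2014-04-29.
Radic filed on 2014-04-21, before the 2014-04-29 deadline, so the action is timely.

TIMELY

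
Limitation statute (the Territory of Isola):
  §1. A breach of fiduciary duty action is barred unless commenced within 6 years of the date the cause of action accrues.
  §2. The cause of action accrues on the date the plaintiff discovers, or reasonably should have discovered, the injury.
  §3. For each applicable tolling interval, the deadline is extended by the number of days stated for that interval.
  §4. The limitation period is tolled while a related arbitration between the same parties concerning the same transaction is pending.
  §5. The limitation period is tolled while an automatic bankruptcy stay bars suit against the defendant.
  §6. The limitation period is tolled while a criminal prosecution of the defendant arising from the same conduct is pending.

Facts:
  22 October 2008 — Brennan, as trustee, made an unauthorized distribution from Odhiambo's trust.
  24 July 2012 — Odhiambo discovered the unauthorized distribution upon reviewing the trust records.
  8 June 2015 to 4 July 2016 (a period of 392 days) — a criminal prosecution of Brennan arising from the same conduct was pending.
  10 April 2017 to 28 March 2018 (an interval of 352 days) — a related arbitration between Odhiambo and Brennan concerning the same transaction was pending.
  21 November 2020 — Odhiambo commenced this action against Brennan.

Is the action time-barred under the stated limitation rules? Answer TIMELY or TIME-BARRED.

The claim did not accrue until Odhiambo discovered the injury on 24 July 2012; the 22 October 2008 act date does not start the clock under the stated rule.
The untolled deadline — 6 years after 24 July 2012 — is 24 July 2018.
The period was tolled for 392 days by the pending criminal prosecution (8 June 2015 to 4 July 2016), pushing the deadline to 20 August 2019.
The pending related arbitration from 10 April 2017 to 28 March 2018 tolled the period for 352 days, extending the deadline to 6 August 2020.
Filing on 21 November 2020 missed the 6 August 2020 deadline — the action is time-barred.

TIME-BARRED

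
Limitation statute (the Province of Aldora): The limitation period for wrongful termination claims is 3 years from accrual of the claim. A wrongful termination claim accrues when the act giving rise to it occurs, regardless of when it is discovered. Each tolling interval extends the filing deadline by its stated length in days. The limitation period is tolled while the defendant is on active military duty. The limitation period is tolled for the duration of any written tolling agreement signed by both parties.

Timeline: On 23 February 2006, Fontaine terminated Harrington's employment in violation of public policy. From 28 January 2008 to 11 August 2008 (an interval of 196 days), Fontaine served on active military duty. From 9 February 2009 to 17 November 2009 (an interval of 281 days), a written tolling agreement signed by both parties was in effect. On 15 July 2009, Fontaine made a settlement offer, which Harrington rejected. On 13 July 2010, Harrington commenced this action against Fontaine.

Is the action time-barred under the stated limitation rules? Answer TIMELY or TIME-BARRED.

TIME-BARRED

The limitation period began to run on 23 February 2006.
3 years from 23 February 2006 is 23 February 2009.
The period was tolled for 196 days by the defendant's active military service (28 January 2008 to 11 August 2008), pushing the deadline to 7 September 2009.
Because the written tolling agreement ran from 9 February 2009 to 17 November 2009, the deadline is extended by 281 days to 15 June 2010.
Nothing else in the chronology tolls or restarts the period.
Filing on 13 July 2010 missed the 15 June 2010 deadline — the action is time-barred.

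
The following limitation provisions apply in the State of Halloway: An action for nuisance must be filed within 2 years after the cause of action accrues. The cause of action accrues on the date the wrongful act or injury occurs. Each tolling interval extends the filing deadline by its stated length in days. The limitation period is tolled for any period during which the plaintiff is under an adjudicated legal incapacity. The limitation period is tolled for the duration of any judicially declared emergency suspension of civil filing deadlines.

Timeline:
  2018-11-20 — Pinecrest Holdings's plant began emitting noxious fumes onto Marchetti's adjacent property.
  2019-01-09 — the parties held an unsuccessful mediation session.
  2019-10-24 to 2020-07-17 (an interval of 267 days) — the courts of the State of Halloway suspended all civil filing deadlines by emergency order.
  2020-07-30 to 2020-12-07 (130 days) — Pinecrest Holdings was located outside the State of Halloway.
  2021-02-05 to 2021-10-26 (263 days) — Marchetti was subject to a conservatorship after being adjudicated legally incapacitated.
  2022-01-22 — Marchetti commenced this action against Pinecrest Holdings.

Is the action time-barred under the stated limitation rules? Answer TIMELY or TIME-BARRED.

TIMELY

The limitation period began to run on 2018-11-20.
2 years from 2018-11-20 is 2020-11-20.
The period was tolled for 267 days by the emergency suspension of filing deadlines (2019-10-24 to 2020-07-17), pushing the deadline to 2021-08-14.
The period was tolled for 263 days by the plaintiff's legal incapacity (2021-02-05 to 2021-10-26), pushing the deadline to 2022-05-04.
Although the defendant's absence ran from 2020-07-30 to 2020-12-07, the stated rules do not make that a tolling event, so it is disregarded.
Nothing else in the chronology tolls or restarts the period.
The 2022-01-22 filing precedes the 2022-05-04 deadline; the claim is timely.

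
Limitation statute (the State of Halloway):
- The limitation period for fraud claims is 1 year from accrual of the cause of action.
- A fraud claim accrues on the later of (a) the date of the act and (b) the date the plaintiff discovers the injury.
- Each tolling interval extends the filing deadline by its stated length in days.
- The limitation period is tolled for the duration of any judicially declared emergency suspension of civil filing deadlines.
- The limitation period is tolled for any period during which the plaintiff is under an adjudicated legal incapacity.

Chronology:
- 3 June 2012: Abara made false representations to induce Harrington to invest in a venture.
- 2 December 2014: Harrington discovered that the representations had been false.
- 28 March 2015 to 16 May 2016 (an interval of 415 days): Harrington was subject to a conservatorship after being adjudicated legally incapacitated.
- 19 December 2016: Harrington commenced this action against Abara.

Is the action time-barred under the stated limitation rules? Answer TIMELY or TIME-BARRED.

Because discovery on 2 December 2014 post-dates the 3 June 2012 act, accrual under the later-of rule falls on 2 December 2014.
Adding the 1 year base period to 2 December 2014 gives a deadline of 2 December 2015, before any tolling.
The plaintiff's legal incapacity from 28 March 2015 to 16 May 2016 tolled the period for 415 days, extending the deadline to 20 January 2017.
Filing on 19 December 2016 beat the 20 January 2017 deadline — the action is timely.

TIMELY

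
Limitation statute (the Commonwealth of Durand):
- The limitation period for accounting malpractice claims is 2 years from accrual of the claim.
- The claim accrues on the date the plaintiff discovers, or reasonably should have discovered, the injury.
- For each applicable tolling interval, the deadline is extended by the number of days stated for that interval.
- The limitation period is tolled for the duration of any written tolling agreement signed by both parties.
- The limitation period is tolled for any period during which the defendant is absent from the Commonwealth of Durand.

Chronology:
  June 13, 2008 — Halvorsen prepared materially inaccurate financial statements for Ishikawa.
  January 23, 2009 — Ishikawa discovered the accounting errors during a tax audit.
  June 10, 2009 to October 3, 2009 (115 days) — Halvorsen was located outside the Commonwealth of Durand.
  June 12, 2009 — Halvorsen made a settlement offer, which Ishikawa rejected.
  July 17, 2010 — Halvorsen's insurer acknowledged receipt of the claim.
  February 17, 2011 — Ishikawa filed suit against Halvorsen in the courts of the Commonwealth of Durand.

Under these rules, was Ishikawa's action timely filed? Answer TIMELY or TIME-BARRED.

TIMELY

Under the discovery rule, the claim accrued on January 23, 2009, when Ishikawa discovered the injury — not on the June 13, 2008 date of the underlying act.
Adding the 2 years base period to January 23, 2009 gives a deadline of January 23, 2011, before any tolling.
Because the defendant's absence from the jurisdiction ran from June 10, 2009 to October 3, 2009, the deadline is extended by 115 days to May 18, 2011.
None of the other events listed affects the running of the period under the stated rules.
The February 17, 2011 filing precedes the May 18, 2011 deadline; the claim is timely.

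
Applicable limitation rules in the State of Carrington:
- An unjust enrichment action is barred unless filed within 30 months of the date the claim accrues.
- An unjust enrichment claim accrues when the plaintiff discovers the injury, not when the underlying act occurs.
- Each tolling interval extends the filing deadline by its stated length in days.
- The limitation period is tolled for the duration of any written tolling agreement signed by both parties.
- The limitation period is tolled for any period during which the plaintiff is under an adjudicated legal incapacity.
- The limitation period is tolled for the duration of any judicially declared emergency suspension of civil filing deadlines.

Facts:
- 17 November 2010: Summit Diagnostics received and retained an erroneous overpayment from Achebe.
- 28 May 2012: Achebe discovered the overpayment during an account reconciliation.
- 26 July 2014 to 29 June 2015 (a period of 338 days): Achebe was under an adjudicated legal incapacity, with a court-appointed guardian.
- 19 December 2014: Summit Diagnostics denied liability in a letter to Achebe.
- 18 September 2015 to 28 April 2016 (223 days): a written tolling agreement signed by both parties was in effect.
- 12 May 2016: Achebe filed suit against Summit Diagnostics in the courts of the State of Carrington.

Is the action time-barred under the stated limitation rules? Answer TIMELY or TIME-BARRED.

Accrual is tied to discovery, so the period began on 28 May 2012 rather than on 17 November 2010 when the act occurred.
The untolled deadline — 30 months after 28 May 2012 — is 28 November 2014.
Because the plaintiff's legal incapacity ran from 26 July 2014 to 29 June 2015, the deadline is extended by 338 days to 1 November 2015.
Because the written tolling agreement ran from 18 September 2015 to 28 April 2016, the deadline is extended by 223 days to 11 June 2016.
The other events in the timeline have no effect on the limitation period under the stated rules.
Achebe filed on 12 May 2016, before the 11 June 2016 deadline, so the action is timely.

TIMELY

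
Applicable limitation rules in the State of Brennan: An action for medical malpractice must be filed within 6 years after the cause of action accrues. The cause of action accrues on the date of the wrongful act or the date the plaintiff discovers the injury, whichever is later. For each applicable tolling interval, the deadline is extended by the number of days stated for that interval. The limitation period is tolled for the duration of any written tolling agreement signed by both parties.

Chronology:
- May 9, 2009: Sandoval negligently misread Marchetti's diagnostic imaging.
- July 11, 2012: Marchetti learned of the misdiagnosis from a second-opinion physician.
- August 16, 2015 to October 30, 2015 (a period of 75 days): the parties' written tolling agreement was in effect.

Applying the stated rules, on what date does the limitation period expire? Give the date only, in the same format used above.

The claim accrued on July 11, 2012 — the later of the May 9, 2009 act and the July 11, 2012 discovery.
6 years from July 11, 2012 is July 11, 2018.
The period was tolled for 75 days by the written tolling agreement (August 16, 2015 to October 30, 2015), pushing the deadline to September 24, 2018.

September 24, 2018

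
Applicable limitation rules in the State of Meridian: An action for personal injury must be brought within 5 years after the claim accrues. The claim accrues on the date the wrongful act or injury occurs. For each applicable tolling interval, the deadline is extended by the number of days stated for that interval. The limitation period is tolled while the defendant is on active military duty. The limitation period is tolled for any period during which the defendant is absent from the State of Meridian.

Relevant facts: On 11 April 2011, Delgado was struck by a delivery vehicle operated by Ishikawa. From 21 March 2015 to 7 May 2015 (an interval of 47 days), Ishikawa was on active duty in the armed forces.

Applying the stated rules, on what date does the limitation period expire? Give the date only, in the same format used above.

The limitation period began to run on 11 April 2011.
5 years from 11 April 2011 is 11 April 2016.
Because the defendant's active military service ran from 21 March 2015 to 7 May 2015, the deadline is extended by 47 days to 28 May 2016.

28 May 2016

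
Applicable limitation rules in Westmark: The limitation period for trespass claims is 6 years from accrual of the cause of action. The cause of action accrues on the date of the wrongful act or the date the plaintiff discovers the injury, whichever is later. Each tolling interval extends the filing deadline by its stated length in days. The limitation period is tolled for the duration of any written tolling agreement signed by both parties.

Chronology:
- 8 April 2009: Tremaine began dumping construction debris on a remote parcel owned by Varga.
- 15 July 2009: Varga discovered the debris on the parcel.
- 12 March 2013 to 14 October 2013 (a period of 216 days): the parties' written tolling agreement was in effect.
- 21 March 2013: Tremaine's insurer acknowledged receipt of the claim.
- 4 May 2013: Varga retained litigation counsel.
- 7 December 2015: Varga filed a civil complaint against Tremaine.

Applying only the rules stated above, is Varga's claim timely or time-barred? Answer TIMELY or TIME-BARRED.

Because discovery on 15 July 2009 post-dates the 8 April 2009 act, accrual under the later-of rule falls on 15 July 2009.
Adding the 6 years base period to 15 July 2009 gives a deadline of 15 July 2015, before any tolling.
Because the written tolling agreement ran from 12 March 2013 to 14 October 2013, the deadline is extended by 216 days to 16 February 2016.
Nothing else in the chronology tolls or restarts the period.
Filing on 7 December 2015 beat the 16 February 2016 deadline — the action is timely.

TIMELY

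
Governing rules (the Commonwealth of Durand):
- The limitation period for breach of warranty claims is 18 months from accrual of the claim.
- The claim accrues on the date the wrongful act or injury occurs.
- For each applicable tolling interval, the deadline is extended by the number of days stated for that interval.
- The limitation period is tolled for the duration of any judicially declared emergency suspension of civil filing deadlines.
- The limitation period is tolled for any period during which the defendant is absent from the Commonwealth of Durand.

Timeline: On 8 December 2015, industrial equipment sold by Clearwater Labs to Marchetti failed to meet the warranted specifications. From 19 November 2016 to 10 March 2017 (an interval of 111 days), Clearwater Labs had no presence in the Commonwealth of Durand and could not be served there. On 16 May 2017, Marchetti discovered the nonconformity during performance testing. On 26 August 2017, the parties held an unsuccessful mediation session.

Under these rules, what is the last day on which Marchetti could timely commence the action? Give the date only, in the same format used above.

27 September 2017

The claim accrued on 8 December 2015, when the wrongful act occurred; under the stated occurrence rule the 16 May 2017 discovery does not delay accrual.
18 months from 8 December 2015 is 8 June 2017.
The period was tolled for 111 days by the defendant's absence from the jurisdiction (19 November 2016 to 10 March 2017), pushing the deadline to 27 September 2017.
The other events in the timeline have no effect on the limitation period under the stated rules.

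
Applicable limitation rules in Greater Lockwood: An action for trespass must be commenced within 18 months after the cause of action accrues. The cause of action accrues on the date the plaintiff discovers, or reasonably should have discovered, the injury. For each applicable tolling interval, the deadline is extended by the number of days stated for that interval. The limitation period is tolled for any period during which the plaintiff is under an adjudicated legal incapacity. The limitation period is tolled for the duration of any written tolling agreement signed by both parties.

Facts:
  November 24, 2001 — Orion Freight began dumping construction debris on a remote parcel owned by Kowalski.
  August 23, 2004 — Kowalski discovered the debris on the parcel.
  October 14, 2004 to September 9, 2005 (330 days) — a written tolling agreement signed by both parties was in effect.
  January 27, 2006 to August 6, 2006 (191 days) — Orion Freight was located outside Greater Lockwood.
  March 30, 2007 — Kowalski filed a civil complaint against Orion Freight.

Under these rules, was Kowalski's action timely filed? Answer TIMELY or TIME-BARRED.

The claim did not accrue until Kowalski discovered the injury on August 23, 2004; the November 24, 2001 act date does not start the clock under the stated rule.
Adding the 18 months base period to August 23, 2004 gives a deadline of February 23, 2006, before any tolling.
The written tolling agreement from October 14, 2004 to September 9, 2005 tolled the period for 330 days, extending the deadline to January 19, 2007.
The defendant's absence from the jurisdiction from January 27, 2006 to August 6, 2006 does not toll the period, because no stated rule makes the defendant's absence a tolling event.
Filing on March 30, 2007 missed the January 19, 2007 deadline — the action is time-barred.

TIME-BARRED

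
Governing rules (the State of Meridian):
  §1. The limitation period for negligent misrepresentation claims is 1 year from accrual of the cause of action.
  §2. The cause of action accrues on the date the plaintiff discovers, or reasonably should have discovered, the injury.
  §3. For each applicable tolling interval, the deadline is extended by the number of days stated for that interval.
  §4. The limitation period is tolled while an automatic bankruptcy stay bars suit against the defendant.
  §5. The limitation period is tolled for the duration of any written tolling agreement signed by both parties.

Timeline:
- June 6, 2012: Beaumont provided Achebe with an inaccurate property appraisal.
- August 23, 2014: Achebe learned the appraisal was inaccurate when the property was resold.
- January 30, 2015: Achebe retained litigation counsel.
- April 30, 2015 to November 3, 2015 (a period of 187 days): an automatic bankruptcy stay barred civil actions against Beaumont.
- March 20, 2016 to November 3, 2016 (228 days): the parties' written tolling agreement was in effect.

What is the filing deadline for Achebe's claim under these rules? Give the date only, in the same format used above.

February 26, 2016

The claim did not accrue until Achebe discovered the injury on August 23, 2014; the June 6, 2012 act date does not start the clock under the stated rule.
The untolled deadline — 1 year after August 23, 2014 — is August 23, 2015.
Because the automatic bankruptcy stay ran from April 30, 2015 to November 3, 2015, the deadline is extended by 187 days to February 26, 2016.
The written tolling agreement from March 20, 2016 to November 3, 2016 began after the period had already run on February 26, 2016, so it has no tolling effect.
None of the other events listed affects the running of the period under the stated rules.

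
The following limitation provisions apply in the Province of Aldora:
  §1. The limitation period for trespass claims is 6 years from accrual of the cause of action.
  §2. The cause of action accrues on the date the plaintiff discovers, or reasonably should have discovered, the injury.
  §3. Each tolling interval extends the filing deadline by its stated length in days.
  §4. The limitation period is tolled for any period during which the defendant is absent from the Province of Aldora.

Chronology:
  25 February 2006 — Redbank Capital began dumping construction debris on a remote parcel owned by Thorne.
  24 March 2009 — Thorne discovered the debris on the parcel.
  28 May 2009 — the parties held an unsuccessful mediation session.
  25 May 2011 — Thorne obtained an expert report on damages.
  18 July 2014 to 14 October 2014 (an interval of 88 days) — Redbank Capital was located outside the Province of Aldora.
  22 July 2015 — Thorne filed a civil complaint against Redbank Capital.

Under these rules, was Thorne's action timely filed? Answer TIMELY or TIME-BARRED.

TIME-BARRED

Accrual is tied to discovery, so the period began on 24 March 2009 rather than on 25 February 2006 when the act occurred.
The untolled deadline — 6 years after 24 March 2009 — is 24 March 2015.
The period was tolled for 88 days by the defendant's absence from the jurisdiction (18 July 2014 to 14 October 2014), pushing the deadline to 20 June 2015.
The other events in the timeline have no effect on the limitation period under the stated rules.
Thorne filed on 22 July 2015, after the 20 June 2015 deadline, so the action is time-barred.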